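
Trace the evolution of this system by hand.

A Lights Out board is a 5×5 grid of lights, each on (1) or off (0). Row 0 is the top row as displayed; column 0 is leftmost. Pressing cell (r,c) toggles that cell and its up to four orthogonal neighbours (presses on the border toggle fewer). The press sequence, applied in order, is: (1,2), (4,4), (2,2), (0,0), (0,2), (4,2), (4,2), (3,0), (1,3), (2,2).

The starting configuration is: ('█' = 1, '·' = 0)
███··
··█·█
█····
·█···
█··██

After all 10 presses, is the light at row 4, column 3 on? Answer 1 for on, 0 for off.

t=0: ███··
··█·█
█····
·█···
█··██
t=1: ██···
·█·██
█·█··
·█···
█··██
t=2: ██···
·█·██
█·█··
·█··█
█····
t=3: ██···
·████
██·█·
·██·█
█····
t=4: ·····
█████
██·█·
·██·█
█····
t=5: ·███·
██·██
██·█·
·██·█
█····
t=6: ·███·
██·██
██·█·
·█··█
████·
t=7: ·███·
██·██
██·█·
·██·█
█····
t=8: ·███·
██·██
·█·█·
█·█·█
·····
t=9: ·██··
███··
·█···
█·█·█
·····
t=10: ·██··
██···
··██·
█···█
·····

0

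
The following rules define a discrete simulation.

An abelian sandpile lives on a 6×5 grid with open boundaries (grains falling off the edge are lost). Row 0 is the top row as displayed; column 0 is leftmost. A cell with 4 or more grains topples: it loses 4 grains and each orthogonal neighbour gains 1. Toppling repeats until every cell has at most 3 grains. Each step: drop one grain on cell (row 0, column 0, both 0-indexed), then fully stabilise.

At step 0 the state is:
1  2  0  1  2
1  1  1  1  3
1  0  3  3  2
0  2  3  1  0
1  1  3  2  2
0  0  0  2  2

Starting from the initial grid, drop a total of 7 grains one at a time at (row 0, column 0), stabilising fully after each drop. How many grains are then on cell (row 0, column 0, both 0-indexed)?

t=0: 1  2  0  1  2
1  1  1  1  3
1  0  3  3  2
0  2  3  1  0
1  1  3  2  2
0  0  0  2  2
t=1: 2  2  0  1  2
1  1  1  1  3
1  0  3  3  2
0  2  3  1  0
1  1  3  2  2
0  0  0  2  2
t=2: 3  2  0  1  2
1  1  1  1  3
1  0  3  3  2
0  2  3  1  0
1  1  3  2  2
0  0  0  2  2
t=3: 0  3  0  1  2
2  1  1  1  3
1  0  3  3  2
0  2  3  1  0
1  1  3  2  2
0  0  0  2  2
t=4: 1  3  0  1  2
2  1  1  1  3
1  0  3  3  2
0  2  3  1  0
1  1  3  2  2
0  0  0  2  2
t=5: 2  3  0  1  2
2  1  1  1  3
1  0  3  3  2
0  2  3  1  0
1  1  3  2  2
0  0  0  2  2
t=6: 3  3  0  1  2
2  1  1  1  3
1  0  3  3  2
0  2  3  1  0
1  1  3  2  2
0  0  0  2  2
t=7: 1  0  1  1  2
3  2  1  1  3
1  0  3  3  2
0  2  3  1  0
1  1  3  2  2
0  0  0  2  2

1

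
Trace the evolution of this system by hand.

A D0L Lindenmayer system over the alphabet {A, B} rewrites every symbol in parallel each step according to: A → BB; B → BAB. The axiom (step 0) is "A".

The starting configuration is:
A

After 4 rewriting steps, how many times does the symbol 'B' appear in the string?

0) A
1) BB
2) BABBAB
3) BABBBBABBABBBBAB
4) BABBBBABBABBABBABBBBABBABBBBABBABBABBABBBBAB

32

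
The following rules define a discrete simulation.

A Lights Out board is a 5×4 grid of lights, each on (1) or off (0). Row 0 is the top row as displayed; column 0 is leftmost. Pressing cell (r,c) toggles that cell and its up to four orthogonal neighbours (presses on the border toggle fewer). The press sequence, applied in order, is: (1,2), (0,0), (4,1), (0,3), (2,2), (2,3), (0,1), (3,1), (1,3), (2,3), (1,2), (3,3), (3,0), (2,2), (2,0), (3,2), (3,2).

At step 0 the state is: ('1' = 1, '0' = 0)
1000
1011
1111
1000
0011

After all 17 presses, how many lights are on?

k=0  1000
1011
1111
1000
0011
k=1  1010
1100
1101
1000
0011
k=2  0110
0100
1101
1000
0011
k=3  0110
0100
1101
1100
1101
k=4  0101
0101
1101
1100
1101
k=5  0101
0111
1010
1110
1101
k=6  0101
0110
1001
1111
1101
k=7  1011
0010
1001
1111
1101
k=8  1011
0010
1101
0001
1001
k=9  1010
0001
1100
0001
1001
k=10  1010
0000
1111
0000
1001
k=11  1000
0111
1101
0000
1001
k=12  1000
0111
1100
0011
1000
k=13  1000
0111
0100
1111
0000
k=14  1000
0101
0011
1101
0000
k=15  1000
1101
1111
0101
0000
k=16  1000
1101
1101
0010
0010
k=17  1000
1101
1111
0101
0000

10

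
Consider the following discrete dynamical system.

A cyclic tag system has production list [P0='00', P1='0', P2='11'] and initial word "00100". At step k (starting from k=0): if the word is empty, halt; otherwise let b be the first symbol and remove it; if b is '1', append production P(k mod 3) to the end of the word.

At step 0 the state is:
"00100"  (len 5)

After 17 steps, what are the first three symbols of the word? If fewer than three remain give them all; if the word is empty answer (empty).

(empty)

k=0  "00100"  (len 5)
k=1  "0100"  (len 4)
k=2  "100"  (len 3)
k=3  "0011"  (len 4)
k=4  "011"  (len 3)
k=5  "11"  (len 2)
k=6  "111"  (len 3)
k=7  "1100"  (len 4)
k=8  "1000"  (len 4)
k=9  "00011"  (len 5)
k=10  "0011"  (len 4)
k=11  "011"  (len 3)
k=12  "11"  (len 2)
k=13  "100"  (len 3)
k=14  "000"  (len 3)
k=15  "00"  (len 2)
k=16  "0"  (len 1)
k=17  (halted — word empty)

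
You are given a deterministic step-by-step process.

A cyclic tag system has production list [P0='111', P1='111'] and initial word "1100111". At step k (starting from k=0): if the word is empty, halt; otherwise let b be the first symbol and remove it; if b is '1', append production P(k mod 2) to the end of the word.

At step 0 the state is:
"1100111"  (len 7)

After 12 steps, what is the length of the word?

25

step 0: "1100111"  (len 7)
step 1: "100111111"  (len 9)
step 2: "00111111111"  (len 11)
step 3: "0111111111"  (len 10)
step 4: "111111111"  (len 9)
step 5: "11111111111"  (len 11)
step 6: "1111111111111"  (len 13)
step 7: "111111111111111"  (len 15)
step 8: "11111111111111111"  (len 17)
step 9: "1111111111111111111"  (len 19)
step 10: "111111111111111111111"  (len 21)
step 11: "11111111111111111111111"  (len 23)
step 12: "1111111111111111111111111"  (len 25)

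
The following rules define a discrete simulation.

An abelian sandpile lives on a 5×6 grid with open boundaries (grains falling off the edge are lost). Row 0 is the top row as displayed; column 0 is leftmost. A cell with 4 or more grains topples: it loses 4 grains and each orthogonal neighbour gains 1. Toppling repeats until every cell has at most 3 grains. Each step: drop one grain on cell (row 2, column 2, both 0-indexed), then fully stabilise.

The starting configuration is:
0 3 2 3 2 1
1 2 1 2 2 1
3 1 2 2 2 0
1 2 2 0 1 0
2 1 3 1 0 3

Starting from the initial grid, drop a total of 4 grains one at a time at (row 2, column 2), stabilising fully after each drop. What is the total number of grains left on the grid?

k=0  0 3 2 3 2 1
1 2 1 2 2 1
3 1 2 2 2 0
1 2 2 0 1 0
2 1 3 1 0 3
k=1  0 3 2 3 2 1
1 2 1 2 2 1
3 1 3 2 2 0
1 2 2 0 1 0
2 1 3 1 0 3
k=2  0 3 2 3 2 1
1 2 2 2 2 1
3 2 0 3 2 0
1 2 3 0 1 0
2 1 3 1 0 3
k=3  0 3 2 3 2 1
1 2 2 2 2 1
3 2 1 3 2 0
1 2 3 0 1 0
2 1 3 1 0 3
k=4  0 3 2 3 2 1
1 2 2 2 2 1
3 2 2 3 2 0
1 2 3 0 1 0
2 1 3 1 0 3

50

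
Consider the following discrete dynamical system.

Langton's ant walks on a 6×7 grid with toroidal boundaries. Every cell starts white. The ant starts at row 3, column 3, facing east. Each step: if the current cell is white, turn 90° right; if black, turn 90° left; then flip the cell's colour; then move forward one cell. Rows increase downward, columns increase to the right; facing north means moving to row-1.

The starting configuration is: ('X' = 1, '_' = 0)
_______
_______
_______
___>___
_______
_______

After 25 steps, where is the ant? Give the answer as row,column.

2,1

k=0  _______
_______
_______
___>___
_______
_______
k=1  _______
_______
_______
___X___
___v___
_______
k=2  _______
_______
_______
___X___
__<X___
_______
k=3  _______
_______
_______
__^X___
__XX___
_______
k=4  _______
_______
_______
__X>___
__XX___
_______
k=5  _______
_______
___^___
__X____
__XX___
_______
k=6  _______
_______
___X>__
__X____
__XX___
_______
k=7  _______
_______
___XX__
__X_v__
__XX___
_______
k=8  _______
_______
___XX__
__X<X__
__XX___
_______
k=9  _______
_______
___^X__
__XXX__
__XX___
_______
k=10  _______
_______
__<_X__
__XXX__
__XX___
_______
k=11  _______
__^____
__X_X__
__XXX__
__XX___
_______
k=12  _______
__X>___
__X_X__
__XXX__
__XX___
_______
k=13  _______
__XX___
__XvX__
__XXX__
__XX___
_______
k=14  _______
__XX___
__<XX__
__XXX__
__XX___
_______
k=15  _______
__XX___
___XX__
__vXX__
__XX___
_______
k=16  _______
__XX___
___XX__
___>X__
__XX___
_______
k=17  _______
__XX___
___^X__
____X__
__XX___
_______
k=18  _______
__XX___
__<_X__
____X__
__XX___
_______
k=19  _______
__^X___
__X_X__
____X__
__XX___
_______
k=20  _______
_<_X___
__X_X__
____X__
__XX___
_______
k=21  _^_____
_X_X___
__X_X__
____X__
__XX___
_______
k=22  _X>____
_X_X___
__X_X__
____X__
__XX___
_______
k=23  _XX____
_XvX___
__X_X__
____X__
__XX___
_______
k=24  _XX____
_<XX___
__X_X__
____X__
__XX___
_______
k=25  _XX____
__XX___
_vX_X__
____X__
__XX___
_______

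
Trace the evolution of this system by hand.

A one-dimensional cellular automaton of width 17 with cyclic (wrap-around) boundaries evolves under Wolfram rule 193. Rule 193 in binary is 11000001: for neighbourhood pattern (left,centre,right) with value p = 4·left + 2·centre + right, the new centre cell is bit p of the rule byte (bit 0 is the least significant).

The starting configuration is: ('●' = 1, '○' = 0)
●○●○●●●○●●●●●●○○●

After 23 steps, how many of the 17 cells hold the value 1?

6

k=0  ●○●○●●●○●●●●●●○○●
k=1  ●○○○○●●○○●●●●●○○○
k=2  ○○●●○○●○○○●●●●○●○
k=3  ●○○●○○○○●○○●●●○○○
k=4  ○○○○○●●○○○○○●●○●○
k=5  ●●●●○○●○●●●○○●○○○
k=6  ○●●●○○○○○●●○○○○●○
k=7  ○○●●○●●●○○●○●●○○○
k=8  ●○○●○○●●○○○○○●○●●
k=9  ●○○○○○○●○●●●○○○○●
k=10  ●○●●●●○○○○●●○●●○○
k=11  ○○○●●●○●●○○●○○●○○
k=12  ●●○○●●○○●○○○○○○○●
k=13  ●●○○○●○○○○●●●●●○○
k=14  ○●○●○○○●●○○●●●●○○
k=15  ○○○○○●○○●○○○●●●○●
k=16  ○●●●○○○○○○●○○●●○○
k=17  ○○●●○●●●●○○○○○●○●
k=18  ○○○●○○●●●○●●●○○○○
k=19  ●●○○○○○●●○○●●○●●●
k=20  ●●○●●●○○●○○○●○○●●
k=21  ●●○○●●○○○○●○○○○○●
k=22  ●●○○○●○●●○○○●●●○○
k=23  ○●○●○○○○●○●○○●●○○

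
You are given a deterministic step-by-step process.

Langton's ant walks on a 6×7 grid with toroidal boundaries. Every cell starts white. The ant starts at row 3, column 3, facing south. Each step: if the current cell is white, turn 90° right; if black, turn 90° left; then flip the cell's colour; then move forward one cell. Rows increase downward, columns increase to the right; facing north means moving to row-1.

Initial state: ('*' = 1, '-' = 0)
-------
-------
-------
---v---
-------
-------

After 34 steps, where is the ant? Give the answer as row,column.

0,4

[0] -------
-------
-------
---v---
-------
-------
[1] -------
-------
-------
--<*---
-------
-------
[2] -------
-------
--^----
--**---
-------
-------
[3] -------
-------
--*>---
--**---
-------
-------
[4] -------
-------
--**---
--*v---
-------
-------
[5] -------
-------
--**---
--*->--
-------
-------
[6] -------
-------
--**---
--*-*--
----v--
-------
[7] -------
-------
--**---
--*-*--
---<*--
-------
[8] -------
-------
--**---
--*^*--
---**--
-------
[9] -------
-------
--**---
--**>--
---**--
-------
[10] -------
-------
--**^--
--**---
---**--
-------
[11] -------
-------
--***>-
--**---
---**--
-------
[12] -------
-------
--****-
--**-v-
---**--
-------
[13] -------
-------
--****-
--**<*-
---**--
-------
[14] -------
-------
--**^*-
--****-
---**--
-------
[15] -------
-------
--*<-*-
--****-
---**--
-------
[16] -------
-------
--*--*-
--*v**-
---**--
-------
[17] -------
-------
--*--*-
--*->*-
---**--
-------
[18] -------
-------
--*-^*-
--*--*-
---**--
-------
[19] -------
-------
--*-*>-
--*--*-
---**--
-------
[20] -------
-----^-
--*-*--
--*--*-
---**--
-------
[21] -------
-----*>
--*-*--
--*--*-
---**--
-------
[22] -------
-----**
--*-*-v
--*--*-
---**--
-------
[23] -------
-----**
--*-*<*
--*--*-
---**--
-------
[24] -------
-----^*
--*-***
--*--*-
---**--
-------
[25] -------
----<-*
--*-***
--*--*-
---**--
-------
[26] ----^--
----*-*
--*-***
--*--*-
---**--
-------
[27] ----*>-
----*-*
--*-***
--*--*-
---**--
-------
[28] ----**-
----*v*
--*-***
--*--*-
---**--
-------
[29] ----**-
----<**
--*-***
--*--*-
---**--
-------
[30] ----**-
-----**
--*-v**
--*--*-
---**--
-------
[31] ----**-
-----**
--*-->*
--*--*-
---**--
-------
[32] ----**-
-----^*
--*---*
--*--*-
---**--
-------
[33] ----**-
----<-*
--*---*
--*--*-
---**--
-------
[34] ----^*-
----*-*
--*---*
--*--*-
---**--
-------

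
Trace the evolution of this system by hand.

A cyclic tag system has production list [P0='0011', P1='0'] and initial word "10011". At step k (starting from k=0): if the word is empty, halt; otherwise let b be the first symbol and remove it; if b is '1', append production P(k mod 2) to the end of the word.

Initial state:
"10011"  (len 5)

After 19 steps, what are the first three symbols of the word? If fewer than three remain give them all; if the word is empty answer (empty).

step 0: "10011"  (len 5)
step 1: "00110011"  (len 8)
step 2: "0110011"  (len 7)
step 3: "110011"  (len 6)
step 4: "100110"  (len 6)
step 5: "001100011"  (len 9)
step 6: "01100011"  (len 8)
step 7: "1100011"  (len 7)
step 8: "1000110"  (len 7)
step 9: "0001100011"  (len 10)
step 10: "001100011"  (len 9)
step 11: "01100011"  (len 8)
step 12: "1100011"  (len 7)
step 13: "1000110011"  (len 10)
step 14: "0001100110"  (len 10)
step 15: "001100110"  (len 9)
step 16: "01100110"  (len 8)
step 17: "1100110"  (len 7)
step 18: "1001100"  (len 7)
step 19: "0011000011"  (len 10)

001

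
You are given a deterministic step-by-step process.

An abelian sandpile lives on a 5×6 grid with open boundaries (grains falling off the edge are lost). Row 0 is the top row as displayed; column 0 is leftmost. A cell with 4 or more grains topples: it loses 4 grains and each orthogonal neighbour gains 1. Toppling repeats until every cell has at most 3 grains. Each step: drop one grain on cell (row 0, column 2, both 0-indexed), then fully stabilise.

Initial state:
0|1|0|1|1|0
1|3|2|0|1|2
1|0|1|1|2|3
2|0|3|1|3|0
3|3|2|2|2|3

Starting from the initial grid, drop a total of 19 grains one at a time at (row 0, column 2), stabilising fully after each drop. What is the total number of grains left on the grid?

[0] 0|1|0|1|1|0
1|3|2|0|1|2
1|0|1|1|2|3
2|0|3|1|3|0
3|3|2|2|2|3
[1] 0|1|1|1|1|0
1|3|2|0|1|2
1|0|1|1|2|3
2|0|3|1|3|0
3|3|2|2|2|3
[2] 0|1|2|1|1|0
1|3|2|0|1|2
1|0|1|1|2|3
2|0|3|1|3|0
3|3|2|2|2|3
[3] 0|1|3|1|1|0
1|3|2|0|1|2
1|0|1|1|2|3
2|0|3|1|3|0
3|3|2|2|2|3
[4] 0|2|0|2|1|0
1|3|3|0|1|2
1|0|1|1|2|3
2|0|3|1|3|0
3|3|2|2|2|3
[5] 0|2|1|2|1|0
1|3|3|0|1|2
1|0|1|1|2|3
2|0|3|1|3|0
3|3|2|2|2|3
[6] 0|2|2|2|1|0
1|3|3|0|1|2
1|0|1|1|2|3
2|0|3|1|3|0
3|3|2|2|2|3
[7] 0|2|3|2|1|0
1|3|3|0|1|2
1|0|1|1|2|3
2|0|3|1|3|0
3|3|2|2|2|3
[8] 1|0|2|3|1|0
2|1|1|1|1|2
1|1|2|1|2|3
2|0|3|1|3|0
3|3|2|2|2|3
[9] 1|0|3|3|1|0
2|1|1|1|1|2
1|1|2|1|2|3
2|0|3|1|3|0
3|3|2|2|2|3
[10] 1|1|1|0|2|0
2|1|2|2|1|2
1|1|2|1|2|3
2|0|3|1|3|0
3|3|2|2|2|3
[11] 1|1|2|0|2|0
2|1|2|2|1|2
1|1|2|1|2|3
2|0|3|1|3|0
3|3|2|2|2|3
[12] 1|1|3|0|2|0
2|1|2|2|1|2
1|1|2|1|2|3
2|0|3|1|3|0
3|3|2|2|2|3
[13] 1|2|0|1|2|0
2|1|3|2|1|2
1|1|2|1|2|3
2|0|3|1|3|0
3|3|2|2|2|3
[14] 1|2|1|1|2|0
2|1|3|2|1|2
1|1|2|1|2|3
2|0|3|1|3|0
3|3|2|2|2|3
[15] 1|2|2|1|2|0
2|1|3|2|1|2
1|1|2|1|2|3
2|0|3|1|3|0
3|3|2|2|2|3
[16] 1|2|3|1|2|0
2|1|3|2|1|2
1|1|2|1|2|3
2|0|3|1|3|0
3|3|2|2|2|3
[17] 1|3|1|2|2|0
2|2|0|3|1|2
1|1|3|1|2|3
2|0|3|1|3|0
3|3|2|2|2|3
[18] 1|3|2|2|2|0
2|2|0|3|1|2
1|1|3|1|2|3
2|0|3|1|3|0
3|3|2|2|2|3
[19] 1|3|3|2|2|0
2|2|0|3|1|2
1|1|3|1|2|3
2|0|3|1|3|0
3|3|2|2|2|3

56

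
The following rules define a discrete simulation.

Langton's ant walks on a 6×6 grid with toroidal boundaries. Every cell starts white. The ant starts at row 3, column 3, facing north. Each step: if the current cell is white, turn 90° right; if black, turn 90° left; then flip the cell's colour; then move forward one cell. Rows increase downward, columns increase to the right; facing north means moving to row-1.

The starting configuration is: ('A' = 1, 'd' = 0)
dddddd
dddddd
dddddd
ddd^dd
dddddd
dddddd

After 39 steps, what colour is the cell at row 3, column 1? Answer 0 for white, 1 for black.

1

[0] dddddd
dddddd
dddddd
ddd^dd
dddddd
dddddd
[1] dddddd
dddddd
dddddd
dddA>d
dddddd
dddddd
[2] dddddd
dddddd
dddddd
dddAAd
ddddvd
dddddd
[3] dddddd
dddddd
dddddd
dddAAd
ddd<Ad
dddddd
[4] dddddd
dddddd
dddddd
ddd^Ad
dddAAd
dddddd
[5] dddddd
dddddd
dddddd
dd<dAd
dddAAd
dddddd
[6] dddddd
dddddd
dd^ddd
ddAdAd
dddAAd
dddddd
[7] dddddd
dddddd
ddA>dd
ddAdAd
dddAAd
dddddd
[8] dddddd
dddddd
ddAAdd
ddAvAd
dddAAd
dddddd
[9] dddddd
dddddd
ddAAdd
dd<AAd
dddAAd
dddddd
[10] dddddd
dddddd
ddAAdd
dddAAd
ddvAAd
dddddd
[11] dddddd
dddddd
ddAAdd
dddAAd
d<AAAd
dddddd
[12] dddddd
dddddd
ddAAdd
d^dAAd
dAAAAd
dddddd
[13] dddddd
dddddd
ddAAdd
dA>AAd
dAAAAd
dddddd
[14] dddddd
dddddd
ddAAdd
dAAAAd
dAvAAd
dddddd
[15] dddddd
dddddd
ddAAdd
dAAAAd
dAd>Ad
dddddd
[16] dddddd
dddddd
ddAAdd
dAA^Ad
dAddAd
dddddd
[17] dddddd
dddddd
ddAAdd
dA<dAd
dAddAd
dddddd
[18] dddddd
dddddd
ddAAdd
dAddAd
dAvdAd
dddddd
[19] dddddd
dddddd
ddAAdd
dAddAd
d<AdAd
dddddd
[20] dddddd
dddddd
ddAAdd
dAddAd
ddAdAd
dvdddd
[21] dddddd
dddddd
ddAAdd
dAddAd
ddAdAd
<Adddd
[22] dddddd
dddddd
ddAAdd
dAddAd
^dAdAd
AAdddd
[23] dddddd
dddddd
ddAAdd
dAddAd
A>AdAd
AAdddd
[24] dddddd
dddddd
ddAAdd
dAddAd
AAAdAd
Avdddd
[25] dddddd
dddddd
ddAAdd
dAddAd
AAAdAd
Ad>ddd
[26] ddvddd
dddddd
ddAAdd
dAddAd
AAAdAd
AdAddd
[27] d<Addd
dddddd
ddAAdd
dAddAd
AAAdAd
AdAddd
[28] dAAddd
dddddd
ddAAdd
dAddAd
AAAdAd
A^Addd
[29] dAAddd
dddddd
ddAAdd
dAddAd
AAAdAd
AA>ddd
[30] dAAddd
dddddd
ddAAdd
dAddAd
AA^dAd
AAdddd
[31] dAAddd
dddddd
ddAAdd
dAddAd
A<ddAd
AAdddd
[32] dAAddd
dddddd
ddAAdd
dAddAd
AdddAd
Avdddd
[33] dAAddd
dddddd
ddAAdd
dAddAd
AdddAd
Ad>ddd
[34] dAvddd
dddddd
ddAAdd
dAddAd
AdddAd
AdAddd
[35] dAd>dd
dddddd
ddAAdd
dAddAd
AdddAd
AdAddd
[36] dAdAdd
dddvdd
ddAAdd
dAddAd
AdddAd
AdAddd
[37] dAdAdd
dd<Add
ddAAdd
dAddAd
AdddAd
AdAddd
[38] dA^Add
ddAAdd
ddAAdd
dAddAd
AdddAd
AdAddd
[39] dAA>dd
ddAAdd
ddAAdd
dAddAd
AdddAd
AdAddd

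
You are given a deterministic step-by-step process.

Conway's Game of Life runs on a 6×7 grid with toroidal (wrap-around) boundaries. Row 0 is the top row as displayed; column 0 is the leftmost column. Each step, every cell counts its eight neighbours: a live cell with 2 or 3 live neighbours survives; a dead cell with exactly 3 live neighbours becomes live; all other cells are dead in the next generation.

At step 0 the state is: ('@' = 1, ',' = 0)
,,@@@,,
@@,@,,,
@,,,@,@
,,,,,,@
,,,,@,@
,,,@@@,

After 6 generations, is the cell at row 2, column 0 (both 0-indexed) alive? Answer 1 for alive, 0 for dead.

step 0: ,,@@@,,
@@,@,,,
@,,,@,@
,,,,,,@
,,,,@,@
,,,@@@,
step 1: ,@,,,@,
@@,,,@@
,@,,,@@
,,,,,,@
,,,@@,@
,,@,,,,
step 2: ,@@,,@,
,@@,@,,
,@,,,,,
,,,,@,@
,,,@,@,
,,@@@@,
step 3: ,,,,,@,
@,,@,,,
@@@@,@,
,,,,@@,
,,@,,,@
,@,,,@@
step 4: @,,,@@,
@,,@,,,
@@@@,@,
@,,,@@,
@,,,@,@
@,,,,@@
step 5: @@,,@@,
@,,@,@,
@,@@,@,
,,@,,,,
,@,,@,,
,@,,,,,
step 6: @@@,@@,
@,,@,@,
,,@@,,,
,,@,@,,
,@@,,,,
,@@,@@,

0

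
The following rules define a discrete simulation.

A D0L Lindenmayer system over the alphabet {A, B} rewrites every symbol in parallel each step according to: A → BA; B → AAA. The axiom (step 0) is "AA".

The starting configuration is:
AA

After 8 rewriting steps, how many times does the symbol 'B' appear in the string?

434

step 0: AA
step 1: BABA
step 2: AAABAAAABA
step 3: BABABAAAABABABABAAAABA
step 4: AAABAAAABAAAABABABABAAAABAAAABAAAABAAAABABABABAAAABA
step 5: BABABAAAABABABABAAAABABABABAAAABAAAABAAAABAAAABABABABAAAABABABABAAAABABABABAAAABABABABAAAABAAAABAAAABAAAABABABABAAAABA
step 6: AAABAAAABAAAABABABABAAAABAAAABAAAABAAAABABABABAAAABAAAABAA…ABABAAAABABABABAAAABABABABAAAABAAAABAAAABAAAABABABABAAAABA  (len 274)
step 7: BABABAAAABABABABAAAABABABABAAAABAAAABAAAABAAAABABABABAAAAB…ABABAAAABABABABAAAABABABABAAAABAAAABAAAABAAAABABABABAAAABA  (len 628)
step 8: AAABAAAABAAAABABABABAAAABAAAABAAAABAAAABABABABAAAABAAAABAA…ABABAAAABABABABAAAABABABABAAAABAAAABAAAABAAAABABABABAAAABA  (len 1450)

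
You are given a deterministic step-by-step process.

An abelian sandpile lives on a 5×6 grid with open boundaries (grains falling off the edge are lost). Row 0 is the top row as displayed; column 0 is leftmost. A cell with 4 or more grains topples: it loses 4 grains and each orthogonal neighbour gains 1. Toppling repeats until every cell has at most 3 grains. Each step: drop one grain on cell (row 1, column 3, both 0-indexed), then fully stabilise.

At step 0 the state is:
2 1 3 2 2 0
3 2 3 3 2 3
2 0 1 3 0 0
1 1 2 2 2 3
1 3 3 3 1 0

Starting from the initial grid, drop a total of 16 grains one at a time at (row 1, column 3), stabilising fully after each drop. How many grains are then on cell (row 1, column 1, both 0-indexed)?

3

t=0: 2 1 3 2 2 0
3 2 3 3 2 3
2 0 1 3 0 0
1 1 2 2 2 3
1 3 3 3 1 0
t=1: 2 2 1 0 3 0
3 3 1 3 3 3
2 0 3 0 1 0
1 1 2 3 2 3
1 3 3 3 1 0
t=2: 2 2 1 2 0 2
3 3 2 1 2 0
2 0 3 1 2 1
1 1 2 3 2 3
1 3 3 3 1 0
t=3: 2 2 1 2 0 2
3 3 2 2 2 0
2 0 3 1 2 1
1 1 2 3 2 3
1 3 3 3 1 0
t=4: 2 2 1 2 0 2
3 3 2 3 2 0
2 0 3 1 2 1
1 1 2 3 2 3
1 3 3 3 1 0
t=5: 2 2 1 3 0 2
3 3 3 0 3 0
2 0 3 2 2 1
1 1 2 3 2 3
1 3 3 3 1 0
t=6: 2 2 1 3 0 2
3 3 3 1 3 0
2 0 3 2 2 1
1 1 2 3 2 3
1 3 3 3 1 0
t=7: 2 2 1 3 0 2
3 3 3 2 3 0
2 0 3 2 2 1
1 1 2 3 2 3
1 3 3 3 1 0
t=8: 2 2 1 3 0 2
3 3 3 3 3 0
2 0 3 2 2 1
1 1 2 3 2 3
1 3 3 3 1 0
t=9: 3 3 3 1 2 2
0 1 3 0 2 1
3 2 2 3 1 3
1 3 1 3 1 0
2 0 2 1 3 1
t=10: 3 3 3 1 2 2
0 1 3 1 2 1
3 2 2 3 1 3
1 3 1 3 1 0
2 0 2 1 3 1
t=11: 3 3 3 1 2 2
0 1 3 2 2 1
3 2 2 3 1 3
1 3 1 3 1 0
2 0 2 1 3 1
t=12: 3 3 3 1 2 2
0 1 3 3 2 1
3 2 2 3 1 3
1 3 1 3 1 0
2 0 2 1 3 1
t=13: 0 1 1 3 2 2
1 3 2 2 3 1
3 3 0 2 2 3
1 3 3 0 2 0
2 0 2 2 3 1
t=14: 0 1 1 3 2 2
1 3 2 3 3 1
3 3 0 2 2 3
1 3 3 0 2 0
2 0 2 2 3 1
t=15: 0 1 2 1 0 3
1 3 3 2 1 2
3 3 0 3 3 3
1 3 3 0 2 0
2 0 2 2 3 1
t=16: 0 1 2 1 0 3
1 3 3 3 1 2
3 3 0 3 3 3
1 3 3 0 2 0
2 0 2 2 3 1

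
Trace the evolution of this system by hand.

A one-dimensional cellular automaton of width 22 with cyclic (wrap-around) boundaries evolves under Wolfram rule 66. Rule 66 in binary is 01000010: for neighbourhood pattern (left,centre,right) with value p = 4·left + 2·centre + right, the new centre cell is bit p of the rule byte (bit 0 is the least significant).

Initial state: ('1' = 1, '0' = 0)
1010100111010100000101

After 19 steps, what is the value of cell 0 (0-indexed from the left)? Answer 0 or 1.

k=0  1010100111010100000101
k=1  1000001001000000001000
k=2  0000010010000000010001
k=3  0000100100000000100010
k=4  0001001000000001000100
k=5  0010010000000010001000
k=6  0100100000000100010000
k=7  1001000000001000100000
k=8  0010000000010001000001
k=9  0100000000100010000010
k=10  1000000001000100000100
k=11  0000000010001000001001
k=12  0000000100010000010010
k=13  0000001000100000100100
k=14  0000010001000001001000
k=15  0000100010000010010000
k=16  0001000100000100100000
k=17  0010001000001001000000
k=18  0100010000010010000000
k=19  1000100000100100000000

1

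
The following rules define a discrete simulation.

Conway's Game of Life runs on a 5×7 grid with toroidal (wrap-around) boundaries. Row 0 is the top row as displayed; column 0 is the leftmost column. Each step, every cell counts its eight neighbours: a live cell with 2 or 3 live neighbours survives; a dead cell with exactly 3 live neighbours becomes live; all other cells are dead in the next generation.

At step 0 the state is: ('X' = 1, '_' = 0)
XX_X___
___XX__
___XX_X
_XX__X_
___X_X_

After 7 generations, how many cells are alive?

gen 0: XX_X___
___XX__
___XX_X
_XX__X_
___X_X_
gen 1: ___X___
X____X_
_______
__X__XX
X__X__X
gen 2: X___X__
_______
_____X_
X____XX
X_XXXXX
gen 3: XX__X__
_______
_____X_
XX_X___
___X___
gen 4: _______
_______
_______
__X_X__
___XX__
gen 5: _______
_______
_______
____X__
___XX__
gen 6: _______
_______
_______
___XX__
___XX__
gen 7: _______
_______
_______
___XX__
___XX__

4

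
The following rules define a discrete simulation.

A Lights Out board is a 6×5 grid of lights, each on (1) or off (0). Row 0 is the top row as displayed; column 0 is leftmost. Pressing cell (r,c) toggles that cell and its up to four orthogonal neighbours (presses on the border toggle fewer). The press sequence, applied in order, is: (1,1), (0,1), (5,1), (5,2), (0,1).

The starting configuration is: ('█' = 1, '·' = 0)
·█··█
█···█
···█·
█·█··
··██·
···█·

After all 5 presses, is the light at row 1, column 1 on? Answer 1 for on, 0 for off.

step 0: ·█··█
█···█
···█·
█·█··
··██·
···█·
step 1: ····█
·██·█
·█·█·
█·█··
··██·
···█·
step 2: ███·█
··█·█
·█·█·
█·█··
··██·
···█·
step 3: ███·█
··█·█
·█·█·
█·█··
·███·
████·
step 4: ███·█
··█·█
·█·█·
█·█··
·█·█·
█····
step 5: ····█
·██·█
·█·█·
█·█··
·█·█·
█····

1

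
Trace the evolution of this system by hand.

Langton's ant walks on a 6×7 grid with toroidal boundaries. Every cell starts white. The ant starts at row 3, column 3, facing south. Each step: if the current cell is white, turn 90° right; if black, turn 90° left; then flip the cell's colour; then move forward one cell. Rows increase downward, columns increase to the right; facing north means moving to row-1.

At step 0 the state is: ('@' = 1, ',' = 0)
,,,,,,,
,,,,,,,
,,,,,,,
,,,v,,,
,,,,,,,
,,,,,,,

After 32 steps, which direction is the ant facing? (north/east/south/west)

step 0: ,,,,,,,
,,,,,,,
,,,,,,,
,,,v,,,
,,,,,,,
,,,,,,,
step 1: ,,,,,,,
,,,,,,,
,,,,,,,
,,<@,,,
,,,,,,,
,,,,,,,
step 2: ,,,,,,,
,,,,,,,
,,^,,,,
,,@@,,,
,,,,,,,
,,,,,,,
step 3: ,,,,,,,
,,,,,,,
,,@>,,,
,,@@,,,
,,,,,,,
,,,,,,,
step 4: ,,,,,,,
,,,,,,,
,,@@,,,
,,@v,,,
,,,,,,,
,,,,,,,
step 5: ,,,,,,,
,,,,,,,
,,@@,,,
,,@,>,,
,,,,,,,
,,,,,,,
step 6: ,,,,,,,
,,,,,,,
,,@@,,,
,,@,@,,
,,,,v,,
,,,,,,,
step 7: ,,,,,,,
,,,,,,,
,,@@,,,
,,@,@,,
,,,<@,,
,,,,,,,
step 8: ,,,,,,,
,,,,,,,
,,@@,,,
,,@^@,,
,,,@@,,
,,,,,,,
step 9: ,,,,,,,
,,,,,,,
,,@@,,,
,,@@>,,
,,,@@,,
,,,,,,,
step 10: ,,,,,,,
,,,,,,,
,,@@^,,
,,@@,,,
,,,@@,,
,,,,,,,
step 11: ,,,,,,,
,,,,,,,
,,@@@>,
,,@@,,,
,,,@@,,
,,,,,,,
step 12: ,,,,,,,
,,,,,,,
,,@@@@,
,,@@,v,
,,,@@,,
,,,,,,,
step 13: ,,,,,,,
,,,,,,,
,,@@@@,
,,@@<@,
,,,@@,,
,,,,,,,
step 14: ,,,,,,,
,,,,,,,
,,@@^@,
,,@@@@,
,,,@@,,
,,,,,,,
step 15: ,,,,,,,
,,,,,,,
,,@<,@,
,,@@@@,
,,,@@,,
,,,,,,,
step 16: ,,,,,,,
,,,,,,,
,,@,,@,
,,@v@@,
,,,@@,,
,,,,,,,
step 17: ,,,,,,,
,,,,,,,
,,@,,@,
,,@,>@,
,,,@@,,
,,,,,,,
step 18: ,,,,,,,
,,,,,,,
,,@,^@,
,,@,,@,
,,,@@,,
,,,,,,,
step 19: ,,,,,,,
,,,,,,,
,,@,@>,
,,@,,@,
,,,@@,,
,,,,,,,
step 20: ,,,,,,,
,,,,,^,
,,@,@,,
,,@,,@,
,,,@@,,
,,,,,,,
step 21: ,,,,,,,
,,,,,@>
,,@,@,,
,,@,,@,
,,,@@,,
,,,,,,,
step 22: ,,,,,,,
,,,,,@@
,,@,@,v
,,@,,@,
,,,@@,,
,,,,,,,
step 23: ,,,,,,,
,,,,,@@
,,@,@<@
,,@,,@,
,,,@@,,
,,,,,,,
step 24: ,,,,,,,
,,,,,^@
,,@,@@@
,,@,,@,
,,,@@,,
,,,,,,,
step 25: ,,,,,,,
,,,,<,@
,,@,@@@
,,@,,@,
,,,@@,,
,,,,,,,
step 26: ,,,,^,,
,,,,@,@
,,@,@@@
,,@,,@,
,,,@@,,
,,,,,,,
step 27: ,,,,@>,
,,,,@,@
,,@,@@@
,,@,,@,
,,,@@,,
,,,,,,,
step 28: ,,,,@@,
,,,,@v@
,,@,@@@
,,@,,@,
,,,@@,,
,,,,,,,
step 29: ,,,,@@,
,,,,<@@
,,@,@@@
,,@,,@,
,,,@@,,
,,,,,,,
step 30: ,,,,@@,
,,,,,@@
,,@,v@@
,,@,,@,
,,,@@,,
,,,,,,,
step 31: ,,,,@@,
,,,,,@@
,,@,,>@
,,@,,@,
,,,@@,,
,,,,,,,
step 32: ,,,,@@,
,,,,,^@
,,@,,,@
,,@,,@,
,,,@@,,
,,,,,,,

north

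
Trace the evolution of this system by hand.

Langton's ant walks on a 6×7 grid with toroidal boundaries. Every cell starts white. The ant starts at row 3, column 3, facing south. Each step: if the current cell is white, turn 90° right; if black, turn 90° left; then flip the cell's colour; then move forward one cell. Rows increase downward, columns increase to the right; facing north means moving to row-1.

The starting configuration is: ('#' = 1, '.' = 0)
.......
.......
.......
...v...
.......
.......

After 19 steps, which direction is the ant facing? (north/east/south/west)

gen 0: .......
.......
.......
...v...
.......
.......
gen 1: .......
.......
.......
..<#...
.......
.......
gen 2: .......
.......
..^....
..##...
.......
.......
gen 3: .......
.......
..#>...
..##...
.......
.......
gen 4: .......
.......
..##...
..#v...
.......
.......
gen 5: .......
.......
..##...
..#.>..
.......
.......
gen 6: .......
.......
..##...
..#.#..
....v..
.......
gen 7: .......
.......
..##...
..#.#..
...<#..
.......
gen 8: .......
.......
..##...
..#^#..
...##..
.......
gen 9: .......
.......
..##...
..##>..
...##..
.......
gen 10: .......
.......
..##^..
..##...
...##..
.......
gen 11: .......
.......
..###>.
..##...
...##..
.......
gen 12: .......
.......
..####.
..##.v.
...##..
.......
gen 13: .......
.......
..####.
..##<#.
...##..
.......
gen 14: .......
.......
..##^#.
..####.
...##..
.......
gen 15: .......
.......
..#<.#.
..####.
...##..
.......
gen 16: .......
.......
..#..#.
..#v##.
...##..
.......
gen 17: .......
.......
..#..#.
..#.>#.
...##..
.......
gen 18: .......
.......
..#.^#.
..#..#.
...##..
.......
gen 19: .......
.......
..#.#>.
..#..#.
...##..
.......

east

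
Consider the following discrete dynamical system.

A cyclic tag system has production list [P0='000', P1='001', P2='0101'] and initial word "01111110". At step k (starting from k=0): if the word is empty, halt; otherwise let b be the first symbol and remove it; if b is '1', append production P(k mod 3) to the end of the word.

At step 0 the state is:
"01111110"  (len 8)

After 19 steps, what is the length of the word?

0) "01111110"  (len 8)
1) "1111110"  (len 7)
2) "111110001"  (len 9)
3) "111100010101"  (len 12)
4) "11100010101000"  (len 14)
5) "1100010101000001"  (len 16)
6) "1000101010000010101"  (len 19)
7) "000101010000010101000"  (len 21)
8) "00101010000010101000"  (len 20)
9) "0101010000010101000"  (len 19)
10) "101010000010101000"  (len 18)
11) "01010000010101000001"  (len 20)
12) "1010000010101000001"  (len 19)
13) "010000010101000001000"  (len 21)
14) "10000010101000001000"  (len 20)
15) "00000101010000010000101"  (len 23)
16) "0000101010000010000101"  (len 22)
17) "000101010000010000101"  (len 21)
18) "00101010000010000101"  (len 20)
19) "0101010000010000101"  (len 19)

19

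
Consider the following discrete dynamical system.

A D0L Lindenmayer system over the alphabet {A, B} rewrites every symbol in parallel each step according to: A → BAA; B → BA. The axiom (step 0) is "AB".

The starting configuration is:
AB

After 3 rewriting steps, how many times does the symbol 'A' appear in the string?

gen 0: AB
gen 1: BAABA
gen 2: BABAABAABABAA
gen 3: BABAABABAABAABABAABAABABAABABAABAA

21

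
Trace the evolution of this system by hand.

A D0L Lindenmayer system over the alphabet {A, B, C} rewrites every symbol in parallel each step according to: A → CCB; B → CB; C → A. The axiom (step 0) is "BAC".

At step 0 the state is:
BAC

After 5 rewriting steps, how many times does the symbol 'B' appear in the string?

19

t=0: BAC
t=1: CBCCBA
t=2: ACBAACBCCB
t=3: CCBACBCCBCCBACBAACB
t=4: AACBCCBACBAACBAACBCCBACBCCBCCBACB
t=5: CCBCCBACBAACBCCBACBCCBCCBACBCCBCCBACBAACBCCBACBAACBAACBCCBACB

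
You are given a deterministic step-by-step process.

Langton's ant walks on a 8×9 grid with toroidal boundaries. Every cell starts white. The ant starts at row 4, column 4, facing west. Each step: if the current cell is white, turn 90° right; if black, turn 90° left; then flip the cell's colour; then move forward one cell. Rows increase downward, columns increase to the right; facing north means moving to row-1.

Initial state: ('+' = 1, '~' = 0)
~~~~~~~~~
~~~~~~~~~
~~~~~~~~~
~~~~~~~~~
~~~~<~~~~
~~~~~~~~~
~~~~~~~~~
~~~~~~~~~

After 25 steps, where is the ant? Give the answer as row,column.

gen 0: ~~~~~~~~~
~~~~~~~~~
~~~~~~~~~
~~~~~~~~~
~~~~<~~~~
~~~~~~~~~
~~~~~~~~~
~~~~~~~~~
gen 1: ~~~~~~~~~
~~~~~~~~~
~~~~~~~~~
~~~~^~~~~
~~~~+~~~~
~~~~~~~~~
~~~~~~~~~
~~~~~~~~~
gen 2: ~~~~~~~~~
~~~~~~~~~
~~~~~~~~~
~~~~+>~~~
~~~~+~~~~
~~~~~~~~~
~~~~~~~~~
~~~~~~~~~
gen 3: ~~~~~~~~~
~~~~~~~~~
~~~~~~~~~
~~~~++~~~
~~~~+v~~~
~~~~~~~~~
~~~~~~~~~
~~~~~~~~~
gen 4: ~~~~~~~~~
~~~~~~~~~
~~~~~~~~~
~~~~++~~~
~~~~<+~~~
~~~~~~~~~
~~~~~~~~~
~~~~~~~~~
gen 5: ~~~~~~~~~
~~~~~~~~~
~~~~~~~~~
~~~~++~~~
~~~~~+~~~
~~~~v~~~~
~~~~~~~~~
~~~~~~~~~
gen 6: ~~~~~~~~~
~~~~~~~~~
~~~~~~~~~
~~~~++~~~
~~~~~+~~~
~~~<+~~~~
~~~~~~~~~
~~~~~~~~~
gen 7: ~~~~~~~~~
~~~~~~~~~
~~~~~~~~~
~~~~++~~~
~~~^~+~~~
~~~++~~~~
~~~~~~~~~
~~~~~~~~~
gen 8: ~~~~~~~~~
~~~~~~~~~
~~~~~~~~~
~~~~++~~~
~~~+>+~~~
~~~++~~~~
~~~~~~~~~
~~~~~~~~~
gen 9: ~~~~~~~~~
~~~~~~~~~
~~~~~~~~~
~~~~++~~~
~~~+++~~~
~~~+v~~~~
~~~~~~~~~
~~~~~~~~~
gen 10: ~~~~~~~~~
~~~~~~~~~
~~~~~~~~~
~~~~++~~~
~~~+++~~~
~~~+~>~~~
~~~~~~~~~
~~~~~~~~~
gen 11: ~~~~~~~~~
~~~~~~~~~
~~~~~~~~~
~~~~++~~~
~~~+++~~~
~~~+~+~~~
~~~~~v~~~
~~~~~~~~~
gen 12: ~~~~~~~~~
~~~~~~~~~
~~~~~~~~~
~~~~++~~~
~~~+++~~~
~~~+~+~~~
~~~~<+~~~
~~~~~~~~~
gen 13: ~~~~~~~~~
~~~~~~~~~
~~~~~~~~~
~~~~++~~~
~~~+++~~~
~~~+^+~~~
~~~~++~~~
~~~~~~~~~
gen 14: ~~~~~~~~~
~~~~~~~~~
~~~~~~~~~
~~~~++~~~
~~~+++~~~
~~~++>~~~
~~~~++~~~
~~~~~~~~~
gen 15: ~~~~~~~~~
~~~~~~~~~
~~~~~~~~~
~~~~++~~~
~~~++^~~~
~~~++~~~~
~~~~++~~~
~~~~~~~~~
gen 16: ~~~~~~~~~
~~~~~~~~~
~~~~~~~~~
~~~~++~~~
~~~+<~~~~
~~~++~~~~
~~~~++~~~
~~~~~~~~~
gen 17: ~~~~~~~~~
~~~~~~~~~
~~~~~~~~~
~~~~++~~~
~~~+~~~~~
~~~+v~~~~
~~~~++~~~
~~~~~~~~~
gen 18: ~~~~~~~~~
~~~~~~~~~
~~~~~~~~~
~~~~++~~~
~~~+~~~~~
~~~+~>~~~
~~~~++~~~
~~~~~~~~~
gen 19: ~~~~~~~~~
~~~~~~~~~
~~~~~~~~~
~~~~++~~~
~~~+~~~~~
~~~+~+~~~
~~~~+v~~~
~~~~~~~~~
gen 20: ~~~~~~~~~
~~~~~~~~~
~~~~~~~~~
~~~~++~~~
~~~+~~~~~
~~~+~+~~~
~~~~+~>~~
~~~~~~~~~
gen 21: ~~~~~~~~~
~~~~~~~~~
~~~~~~~~~
~~~~++~~~
~~~+~~~~~
~~~+~+~~~
~~~~+~+~~
~~~~~~v~~
gen 22: ~~~~~~~~~
~~~~~~~~~
~~~~~~~~~
~~~~++~~~
~~~+~~~~~
~~~+~+~~~
~~~~+~+~~
~~~~~<+~~
gen 23: ~~~~~~~~~
~~~~~~~~~
~~~~~~~~~
~~~~++~~~
~~~+~~~~~
~~~+~+~~~
~~~~+^+~~
~~~~~++~~
gen 24: ~~~~~~~~~
~~~~~~~~~
~~~~~~~~~
~~~~++~~~
~~~+~~~~~
~~~+~+~~~
~~~~++>~~
~~~~~++~~
gen 25: ~~~~~~~~~
~~~~~~~~~
~~~~~~~~~
~~~~++~~~
~~~+~~~~~
~~~+~+^~~
~~~~++~~~
~~~~~++~~

5,6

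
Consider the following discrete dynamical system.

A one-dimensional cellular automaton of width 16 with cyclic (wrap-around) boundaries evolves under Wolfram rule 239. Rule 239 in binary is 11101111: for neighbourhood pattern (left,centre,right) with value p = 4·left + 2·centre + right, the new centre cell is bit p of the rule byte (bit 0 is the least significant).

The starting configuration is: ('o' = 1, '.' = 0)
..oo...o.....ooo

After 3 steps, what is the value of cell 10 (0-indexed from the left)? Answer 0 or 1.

gen 0: ..oo...o.....ooo
gen 1: .ooo.ooo.ooooooo
gen 2: oooooooooooooooo
gen 3: oooooooooooooooo

1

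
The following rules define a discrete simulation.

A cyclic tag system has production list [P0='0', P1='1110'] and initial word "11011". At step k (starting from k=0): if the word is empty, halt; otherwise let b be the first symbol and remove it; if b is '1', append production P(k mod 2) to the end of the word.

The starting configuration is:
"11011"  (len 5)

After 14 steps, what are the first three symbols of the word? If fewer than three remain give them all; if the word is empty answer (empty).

001

k=0  "11011"  (len 5)
k=1  "10110"  (len 5)
k=2  "01101110"  (len 8)
k=3  "1101110"  (len 7)
k=4  "1011101110"  (len 10)
k=5  "0111011100"  (len 10)
k=6  "111011100"  (len 9)
k=7  "110111000"  (len 9)
k=8  "101110001110"  (len 12)
k=9  "011100011100"  (len 12)
k=10  "11100011100"  (len 11)
k=11  "11000111000"  (len 11)
k=12  "10001110001110"  (len 14)
k=13  "00011100011100"  (len 14)
k=14  "0011100011100"  (len 13)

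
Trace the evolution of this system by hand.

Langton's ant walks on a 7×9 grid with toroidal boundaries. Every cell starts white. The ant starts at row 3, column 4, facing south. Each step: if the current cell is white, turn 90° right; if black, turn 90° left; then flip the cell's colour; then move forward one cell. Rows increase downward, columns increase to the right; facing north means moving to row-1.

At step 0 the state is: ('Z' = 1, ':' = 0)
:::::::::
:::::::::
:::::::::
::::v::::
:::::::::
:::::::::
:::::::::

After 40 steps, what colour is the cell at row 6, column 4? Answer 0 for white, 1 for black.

0) :::::::::
:::::::::
:::::::::
::::v::::
:::::::::
:::::::::
:::::::::
1) :::::::::
:::::::::
:::::::::
:::<Z::::
:::::::::
:::::::::
:::::::::
2) :::::::::
:::::::::
:::^:::::
:::ZZ::::
:::::::::
:::::::::
:::::::::
3) :::::::::
:::::::::
:::Z>::::
:::ZZ::::
:::::::::
:::::::::
:::::::::
4) :::::::::
:::::::::
:::ZZ::::
:::Zv::::
:::::::::
:::::::::
:::::::::
5) :::::::::
:::::::::
:::ZZ::::
:::Z:>:::
:::::::::
:::::::::
:::::::::
6) :::::::::
:::::::::
:::ZZ::::
:::Z:Z:::
:::::v:::
:::::::::
:::::::::
7) :::::::::
:::::::::
:::ZZ::::
:::Z:Z:::
::::<Z:::
:::::::::
:::::::::
8) :::::::::
:::::::::
:::ZZ::::
:::Z^Z:::
::::ZZ:::
:::::::::
:::::::::
9) :::::::::
:::::::::
:::ZZ::::
:::ZZ>:::
::::ZZ:::
:::::::::
:::::::::
10) :::::::::
:::::::::
:::ZZ^:::
:::ZZ::::
::::ZZ:::
:::::::::
:::::::::
11) :::::::::
:::::::::
:::ZZZ>::
:::ZZ::::
::::ZZ:::
:::::::::
:::::::::
12) :::::::::
:::::::::
:::ZZZZ::
:::ZZ:v::
::::ZZ:::
:::::::::
:::::::::
13) :::::::::
:::::::::
:::ZZZZ::
:::ZZ<Z::
::::ZZ:::
:::::::::
:::::::::
14) :::::::::
:::::::::
:::ZZ^Z::
:::ZZZZ::
::::ZZ:::
:::::::::
:::::::::
15) :::::::::
:::::::::
:::Z<:Z::
:::ZZZZ::
::::ZZ:::
:::::::::
:::::::::
16) :::::::::
:::::::::
:::Z::Z::
:::ZvZZ::
::::ZZ:::
:::::::::
:::::::::
17) :::::::::
:::::::::
:::Z::Z::
:::Z:>Z::
::::ZZ:::
:::::::::
:::::::::
18) :::::::::
:::::::::
:::Z:^Z::
:::Z::Z::
::::ZZ:::
:::::::::
:::::::::
19) :::::::::
:::::::::
:::Z:Z>::
:::Z::Z::
::::ZZ:::
:::::::::
:::::::::
20) :::::::::
::::::^::
:::Z:Z:::
:::Z::Z::
::::ZZ:::
:::::::::
:::::::::
21) :::::::::
::::::Z>:
:::Z:Z:::
:::Z::Z::
::::ZZ:::
:::::::::
:::::::::
22) :::::::::
::::::ZZ:
:::Z:Z:v:
:::Z::Z::
::::ZZ:::
:::::::::
:::::::::
23) :::::::::
::::::ZZ:
:::Z:Z<Z:
:::Z::Z::
::::ZZ:::
:::::::::
:::::::::
24) :::::::::
::::::^Z:
:::Z:ZZZ:
:::Z::Z::
::::ZZ:::
:::::::::
:::::::::
25) :::::::::
:::::<:Z:
:::Z:ZZZ:
:::Z::Z::
::::ZZ:::
:::::::::
:::::::::
26) :::::^:::
:::::Z:Z:
:::Z:ZZZ:
:::Z::Z::
::::ZZ:::
:::::::::
:::::::::
27) :::::Z>::
:::::Z:Z:
:::Z:ZZZ:
:::Z::Z::
::::ZZ:::
:::::::::
:::::::::
28) :::::ZZ::
:::::ZvZ:
:::Z:ZZZ:
:::Z::Z::
::::ZZ:::
:::::::::
:::::::::
29) :::::ZZ::
:::::<ZZ:
:::Z:ZZZ:
:::Z::Z::
::::ZZ:::
:::::::::
:::::::::
30) :::::ZZ::
::::::ZZ:
:::Z:vZZ:
:::Z::Z::
::::ZZ:::
:::::::::
:::::::::
31) :::::ZZ::
::::::ZZ:
:::Z::>Z:
:::Z::Z::
::::ZZ:::
:::::::::
:::::::::
32) :::::ZZ::
::::::^Z:
:::Z:::Z:
:::Z::Z::
::::ZZ:::
:::::::::
:::::::::
33) :::::ZZ::
:::::<:Z:
:::Z:::Z:
:::Z::Z::
::::ZZ:::
:::::::::
:::::::::
34) :::::^Z::
:::::Z:Z:
:::Z:::Z:
:::Z::Z::
::::ZZ:::
:::::::::
:::::::::
35) ::::<:Z::
:::::Z:Z:
:::Z:::Z:
:::Z::Z::
::::ZZ:::
:::::::::
:::::::::
36) ::::Z:Z::
:::::Z:Z:
:::Z:::Z:
:::Z::Z::
::::ZZ:::
:::::::::
::::^::::
37) ::::Z:Z::
:::::Z:Z:
:::Z:::Z:
:::Z::Z::
::::ZZ:::
:::::::::
::::Z>:::
38) ::::ZvZ::
:::::Z:Z:
:::Z:::Z:
:::Z::Z::
::::ZZ:::
:::::::::
::::ZZ:::
39) ::::<ZZ::
:::::Z:Z:
:::Z:::Z:
:::Z::Z::
::::ZZ:::
:::::::::
::::ZZ:::
40) :::::ZZ::
::::vZ:Z:
:::Z:::Z:
:::Z::Z::
::::ZZ:::
:::::::::
::::ZZ:::

1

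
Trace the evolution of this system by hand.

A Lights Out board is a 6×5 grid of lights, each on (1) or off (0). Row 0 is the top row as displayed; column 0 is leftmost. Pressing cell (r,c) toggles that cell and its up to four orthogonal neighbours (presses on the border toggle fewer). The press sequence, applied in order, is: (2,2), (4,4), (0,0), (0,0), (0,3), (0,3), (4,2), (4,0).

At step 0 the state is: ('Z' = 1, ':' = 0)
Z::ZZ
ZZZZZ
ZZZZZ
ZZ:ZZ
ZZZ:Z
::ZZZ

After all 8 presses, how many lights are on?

14

t=0: Z::ZZ
ZZZZZ
ZZZZZ
ZZ:ZZ
ZZZ:Z
::ZZZ
t=1: Z::ZZ
ZZ:ZZ
Z:::Z
ZZZZZ
ZZZ:Z
::ZZZ
t=2: Z::ZZ
ZZ:ZZ
Z:::Z
ZZZZ:
ZZZZ:
::ZZ:
t=3: :Z:ZZ
:Z:ZZ
Z:::Z
ZZZZ:
ZZZZ:
::ZZ:
t=4: Z::ZZ
ZZ:ZZ
Z:::Z
ZZZZ:
ZZZZ:
::ZZ:
t=5: Z:Z::
ZZ::Z
Z:::Z
ZZZZ:
ZZZZ:
::ZZ:
t=6: Z::ZZ
ZZ:ZZ
Z:::Z
ZZZZ:
ZZZZ:
::ZZ:
t=7: Z::ZZ
ZZ:ZZ
Z:::Z
ZZ:Z:
Z::::
:::Z:
t=8: Z::ZZ
ZZ:ZZ
Z:::Z
:Z:Z:
:Z:::
Z::Z: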